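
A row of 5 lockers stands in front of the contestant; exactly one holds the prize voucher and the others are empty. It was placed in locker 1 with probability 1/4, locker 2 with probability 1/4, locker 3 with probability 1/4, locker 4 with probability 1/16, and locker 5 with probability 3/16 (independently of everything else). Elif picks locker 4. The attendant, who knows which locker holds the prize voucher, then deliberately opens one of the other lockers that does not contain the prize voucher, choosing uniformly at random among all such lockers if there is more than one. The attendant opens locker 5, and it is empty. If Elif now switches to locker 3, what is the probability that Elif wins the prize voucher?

Condition on the true location of the prize voucher.
If it is in any of lockers 1, 2, and 3 (prior 1/4 each): the attendant has 3 equally likely choices, so probability 1/3; weight (1/4)·(1/3) = 1/12 each.
If it is in locker 4 (prior 1/16): the attendant has 4 equally likely choices, so probability 1/4; weight (1/16)·(1/4) = 1/64.
If it is in locker 5 (prior 3/16): the attendant opened locker 5, so this case is ruled out; weight (3/16)·0 = 0.
The weights sum to 17/64.
So P(the prize voucher in locker 3 | the attendant opened locker 5) = (1/12) / (17/64) = 16/51.

16/51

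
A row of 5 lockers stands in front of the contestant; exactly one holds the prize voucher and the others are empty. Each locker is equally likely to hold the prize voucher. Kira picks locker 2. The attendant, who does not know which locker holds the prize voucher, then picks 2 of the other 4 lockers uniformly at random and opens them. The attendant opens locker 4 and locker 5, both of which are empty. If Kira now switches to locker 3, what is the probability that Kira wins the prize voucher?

Because the attendant chose which lockers to open without knowing where the prize voucher is, the choice is independent of the prize location. Learning that none of the 2 opened lockers holds the prize voucher simply rules out those 2 locations and leaves the remaining 3 lockers still equally likely by symmetry.
So P(the prize voucher in locker 3) = 1/3.

1/3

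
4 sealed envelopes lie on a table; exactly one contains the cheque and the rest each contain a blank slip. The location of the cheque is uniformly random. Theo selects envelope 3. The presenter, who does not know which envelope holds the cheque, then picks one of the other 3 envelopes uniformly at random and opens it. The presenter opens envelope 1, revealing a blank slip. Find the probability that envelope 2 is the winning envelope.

Because the presenter chose which envelope to open without knowing where the cheque is, the choice is independent of the prize location. Learning that envelope 1 does not hold the cheque simply rules out that one location and leaves the remaining 3 envelopes still equally likely by symmetry.
So P(the cheque in envelope 2) = 1/3.

1/3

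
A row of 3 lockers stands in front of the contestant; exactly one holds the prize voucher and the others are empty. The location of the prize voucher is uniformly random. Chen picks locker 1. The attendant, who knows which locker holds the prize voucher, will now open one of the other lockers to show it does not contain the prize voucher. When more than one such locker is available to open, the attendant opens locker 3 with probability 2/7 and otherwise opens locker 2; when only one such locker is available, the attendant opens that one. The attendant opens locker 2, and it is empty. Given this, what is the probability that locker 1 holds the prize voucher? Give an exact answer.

Apply Bayes' rule, conditioning on where the prize voucher actually is.
If it is in locker 1 (prior 1/3): locker 3 is available but not opened, probability 5/7; weight (1/3)·(5/7) = 5/21.
If it is in locker 2 (prior 1/3): the attendant opened locker 2, so this case is ruled out; weight (1/3)·0 = 0.
If it is in locker 3 (prior 1/3): only locker 2 is available, probability 1; weight (1/3)·1 = 1/3.
The weights sum to 4/7.
So P(the prize voucher in locker 1 | the attendant opened locker 2) = (5/21) / (4/7) = 5/12.

5/12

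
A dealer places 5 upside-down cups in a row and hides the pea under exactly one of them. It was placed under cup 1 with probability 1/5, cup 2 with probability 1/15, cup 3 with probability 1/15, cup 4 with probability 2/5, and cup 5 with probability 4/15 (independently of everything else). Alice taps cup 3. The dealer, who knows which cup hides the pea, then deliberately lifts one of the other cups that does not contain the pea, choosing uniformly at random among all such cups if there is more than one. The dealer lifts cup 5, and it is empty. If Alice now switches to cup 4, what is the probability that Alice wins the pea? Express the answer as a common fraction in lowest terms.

Consider each possible location of the pea in turn.
If it is under cup 1 (prior 1/5): the dealer has 3 equally likely choices, so probability 1/3; weight (1/5)·(1/3) = 1/15.
If it is under cup 2 (prior 1/15): the dealer has 3 equally likely choices, so probability 1/3; weight (1/15)·(1/3) = 1/45.
If it is under cup 3 (prior 1/15): the dealer has 4 equally likely choices, so probability 1/4; weight (1/15)·(1/4) = 1/60.
If it is under cup 4 (prior 2/5): the dealer has 3 equally likely choices, so probability 1/3; weight (2/5)·(1/3) = 2/15.
If it is under cup 5 (prior 4/15): the dealer opened cup 5, so this case is ruled out; weight (4/15)·0 = 0.
The weights sum to 43/180.
So P(the pea under cup 4 | the dealer opened cup 5) = (2/15) / (43/180) = 24/43.

24/43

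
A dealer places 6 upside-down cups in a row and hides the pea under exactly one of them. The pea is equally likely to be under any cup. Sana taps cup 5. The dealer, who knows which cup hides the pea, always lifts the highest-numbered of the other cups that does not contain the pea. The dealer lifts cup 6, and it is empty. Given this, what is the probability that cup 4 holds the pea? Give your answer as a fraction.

Consider each possible location of the pea in turn.
If it is under any of cups 1, 2, 3, 4, and 5 (prior 1/6 each): cup 6 is the highest-numbered option available, probability 1; weight (1/6)·1 = 1/6 each.
If it is under cup 6 (prior 1/6): the dealer opened cup 6, so this case is ruled out; weight (1/6)·0 = 0.
The weights sum to 5/6.
So P(the pea under cup 4 | the dealer opened cup 6) = (1/6) / (5/6) = 1/5.

1/5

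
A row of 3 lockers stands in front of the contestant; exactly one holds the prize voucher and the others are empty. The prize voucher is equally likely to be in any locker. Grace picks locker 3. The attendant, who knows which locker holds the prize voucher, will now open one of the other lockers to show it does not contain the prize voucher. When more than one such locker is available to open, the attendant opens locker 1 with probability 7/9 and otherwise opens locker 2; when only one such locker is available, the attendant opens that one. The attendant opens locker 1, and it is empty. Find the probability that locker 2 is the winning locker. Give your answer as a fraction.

9/16

Apply Bayes' rule, conditioning on where the prize voucher actually is.
If it is in locker 1 (prior 1/3): the attendant opened locker 1, so this case is ruled out; weight (1/3)·0 = 0.
If it is in locker 2 (prior 1/3): only locker 1 is available, probability 1; weight (1/3)·1 = 1/3.
If it is in locker 3 (prior 1/3): locker 1 is available, opened with probability 7/9; weight (1/3)·(7/9) = 7/27.
The weights sum to 16/27.
So P(the prize voucher in locker 2 | the attendant opened locker 1) = (1/3) / (16/27) = 9/16.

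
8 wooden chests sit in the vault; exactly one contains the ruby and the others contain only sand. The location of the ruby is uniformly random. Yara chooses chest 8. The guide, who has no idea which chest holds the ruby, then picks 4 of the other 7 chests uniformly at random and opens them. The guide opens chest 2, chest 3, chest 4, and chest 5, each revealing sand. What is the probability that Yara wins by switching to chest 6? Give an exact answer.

1/4

Condition on the true location of the ruby.
If it is in any of chests 1, 6, 7, and 8 (prior 1/8 each): the guide picks exactly this set with probability 1/35 regardless, and none is the prize; weight (1/8)·(1/35) = 1/280 each.
If it is in any of chests 2, 3, 4, and 5 (prior 1/8 each): that chest was opened and seen not to hold the prize — ruled out; weight (1/8)·0 = 0 each.
The weights sum to 1/70.
So P(the ruby in chest 6 | the guide opened chest 2, chest 3, chest 4, and chest 5) = (1/280) / (1/70) = 1/4.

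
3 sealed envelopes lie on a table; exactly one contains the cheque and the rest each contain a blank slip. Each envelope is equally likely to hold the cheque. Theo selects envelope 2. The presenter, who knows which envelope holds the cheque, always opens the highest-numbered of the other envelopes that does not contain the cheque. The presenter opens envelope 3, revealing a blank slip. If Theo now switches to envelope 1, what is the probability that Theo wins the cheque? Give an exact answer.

1/2

Consider each possible location of the cheque in turn.
If it is in either of envelopes 1 and 2 (prior 1/3 each): envelope 3 is the highest-numbered option available, probability 1; weight (1/3)·1 = 1/3 each.
If it is in envelope 3 (prior 1/3): the presenter opened envelope 3, so this case is ruled out; weight (1/3)·0 = 0.
The weights sum to 2/3.
So P(the cheque in envelope 1 | the presenter opened envelope 3) = (1/3) / (2/3) = 1/2.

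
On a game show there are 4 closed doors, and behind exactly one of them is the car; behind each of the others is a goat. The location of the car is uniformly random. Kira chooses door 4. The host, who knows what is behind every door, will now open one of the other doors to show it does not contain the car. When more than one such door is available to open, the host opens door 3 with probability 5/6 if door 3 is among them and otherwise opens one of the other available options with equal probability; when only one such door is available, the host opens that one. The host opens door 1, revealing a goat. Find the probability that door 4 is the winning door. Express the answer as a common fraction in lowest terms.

1/9

Consider each possible location of the car in turn.
If it is behind door 1 (prior 1/4): the host opened door 1, so this case is ruled out; weight (1/4)·0 = 0.
If it is behind door 2 (prior 1/4): door 3 is available but not opened, probability 1/6; weight (1/4)·(1/6) = 1/24.
If it is behind door 3 (prior 1/4): door 3 holds the prize so is unavailable; the host chooses uniformly among the 2 others, probability 1/2; weight (1/4)·(1/2) = 1/8.
If it is behind door 4 (prior 1/4): door 3 is available but not opened; door 1 gets probability (1 − 5/6)/2 = 1/12; weight (1/4)·(1/12) = 1/48.
The weights sum to 3/16.
So P(the car behind door 4 | the host opened door 1) = (1/48) / (3/16) = 1/9.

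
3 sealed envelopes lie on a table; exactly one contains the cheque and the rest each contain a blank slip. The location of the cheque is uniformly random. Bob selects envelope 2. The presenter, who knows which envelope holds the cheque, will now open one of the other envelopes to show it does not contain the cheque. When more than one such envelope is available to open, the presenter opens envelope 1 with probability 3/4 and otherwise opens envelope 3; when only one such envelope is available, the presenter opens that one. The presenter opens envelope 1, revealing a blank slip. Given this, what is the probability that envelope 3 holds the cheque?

Apply Bayes' rule, conditioning on where the cheque actually is.
If it is in envelope 1 (prior 1/3): the presenter opened envelope 1, so this case is ruled out; weight (1/3)·0 = 0.
If it is in envelope 2 (prior 1/3): envelope 1 is available, opened with probability 3/4; weight (1/3)·(3/4) = 1/4.
If it is in envelope 3 (prior 1/3): only envelope 1 is available, probability 1; weight (1/3)·1 = 1/3.
The weights sum to 7/12.
So P(the cheque in envelope 3 | the presenter opened envelope 1) = (1/3) / (7/12) = 4/7.

4/7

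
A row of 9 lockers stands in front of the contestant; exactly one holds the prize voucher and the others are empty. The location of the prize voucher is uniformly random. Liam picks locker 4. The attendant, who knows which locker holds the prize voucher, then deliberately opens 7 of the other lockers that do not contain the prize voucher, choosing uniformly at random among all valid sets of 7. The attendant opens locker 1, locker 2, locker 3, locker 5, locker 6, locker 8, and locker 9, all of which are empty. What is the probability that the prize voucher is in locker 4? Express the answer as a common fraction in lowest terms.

1/9

Apply Bayes' rule, conditioning on where the prize voucher actually is.
If it is in any of lockers 1, 2, 3, 5, 6, 8, and 9 (prior 1/9 each): that locker was opened and seen not to hold the prize — ruled out; weight (1/9)·0 = 0 each.
If it is in locker 4 (prior 1/9): the attendant has 8 equally likely choices, so probability 1/8; weight (1/9)·(1/8) = 1/72.
If it is in locker 7 (prior 1/9): the attendant has no choice, probability 1; weight (1/9)·1 = 1/9.
The weights sum to 1/8.
So P(the prize voucher in locker 4 | the attendant opened locker 1, locker 2, locker 3, locker 5, locker 6, locker 8, and locker 9) = (1/72) / (1/8) = 1/9.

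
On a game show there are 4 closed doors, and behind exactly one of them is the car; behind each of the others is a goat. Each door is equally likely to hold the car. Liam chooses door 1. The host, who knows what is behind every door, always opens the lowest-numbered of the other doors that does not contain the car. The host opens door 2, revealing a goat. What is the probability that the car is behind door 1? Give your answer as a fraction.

1/3

Condition on the true location of the car.
If it is behind any of doors 1, 3, and 4 (prior 1/4 each): door 2 is the lowest-numbered option available, probability 1; weight (1/4)·1 = 1/4 each.
If it is behind door 2 (prior 1/4): the host opened door 2, so this case is ruled out; weight (1/4)·0 = 0.
The weights sum to 3/4.
So P(the car behind door 1 | the host opened door 2) = (1/4) / (3/4) = 1/3.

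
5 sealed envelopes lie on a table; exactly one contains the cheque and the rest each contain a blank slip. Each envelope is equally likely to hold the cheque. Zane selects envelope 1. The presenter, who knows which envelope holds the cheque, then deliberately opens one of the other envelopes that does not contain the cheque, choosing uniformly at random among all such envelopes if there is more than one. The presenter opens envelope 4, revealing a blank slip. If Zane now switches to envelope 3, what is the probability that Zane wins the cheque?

4/15

Apply Bayes' rule, conditioning on where the cheque actually is.
If it is in envelope 1 (prior 1/5): the presenter has 4 equally likely choices, so probability 1/4; weight (1/5)·(1/4) = 1/20.
If it is in any of envelopes 2, 3, and 5 (prior 1/5 each): the presenter has 3 equally likely choices, so probability 1/3; weight (1/5)·(1/3) = 1/15 each.
If it is in envelope 4 (prior 1/5): the presenter opened envelope 4, so this case is ruled out; weight (1/5)·0 = 0.
The weights sum to 1/4.
So P(the cheque in envelope 3 | the presenter opened envelope 4) = (1/15) / (1/4) = 4/15.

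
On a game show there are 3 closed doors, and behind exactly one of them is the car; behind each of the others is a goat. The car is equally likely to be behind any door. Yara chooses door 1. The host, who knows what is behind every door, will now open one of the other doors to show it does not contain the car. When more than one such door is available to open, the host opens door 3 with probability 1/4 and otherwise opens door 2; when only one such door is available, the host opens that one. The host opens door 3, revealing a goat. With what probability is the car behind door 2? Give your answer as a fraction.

4/5

Condition on the true location of the car.
If it is behind door 1 (prior 1/3): door 3 is available, opened with probability 1/4; weight (1/3)·(1/4) = 1/12.
If it is behind door 2 (prior 1/3): only door 3 is available, probability 1; weight (1/3)·1 = 1/3.
If it is behind door 3 (prior 1/3): the host opened door 3, so this case is ruled out; weight (1/3)·0 = 0.
The weights sum to 5/12.
So P(the car behind door 2 | the host opened door 3) = (1/3) / (5/12) = 4/5.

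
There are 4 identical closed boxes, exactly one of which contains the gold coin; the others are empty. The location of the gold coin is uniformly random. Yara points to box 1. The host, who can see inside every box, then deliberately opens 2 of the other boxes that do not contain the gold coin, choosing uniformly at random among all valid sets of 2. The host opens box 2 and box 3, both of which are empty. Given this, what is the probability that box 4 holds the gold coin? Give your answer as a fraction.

Apply Bayes' rule, conditioning on where the gold coin actually is.
If it is in box 1 (prior 1/4): the host has 3 equally likely choices, so probability 1/3; weight (1/4)·(1/3) = 1/12.
If it is in either of boxes 2 and 3 (prior 1/4 each): that box was opened and seen not to hold the prize — ruled out; weight (1/4)·0 = 0 each.
If it is in box 4 (prior 1/4): the host has no choice, probability 1; weight (1/4)·1 = 1/4.
The weights sum to 1/3.
So P(the gold coin in box 4 | the host opened box 2 and box 3) = (1/4) / (1/3) = 3/4.

3/4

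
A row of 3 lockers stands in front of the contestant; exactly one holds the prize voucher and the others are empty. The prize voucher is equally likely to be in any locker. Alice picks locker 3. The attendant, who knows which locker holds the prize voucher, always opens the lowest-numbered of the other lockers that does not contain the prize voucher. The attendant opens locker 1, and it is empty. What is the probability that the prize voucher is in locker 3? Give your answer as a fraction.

Apply Bayes' rule, conditioning on where the prize voucher actually is.
If it is in locker 1 (prior 1/3): the attendant opened locker 1, so this case is ruled out; weight (1/3)·0 = 0.
If it is in either of lockers 2 and 3 (prior 1/3 each): locker 1 is the lowest-numbered option available, probability 1; weight (1/3)·1 = 1/3 each.
The weights sum to 2/3.
So P(the prize voucher in locker 3 | the attendant opened locker 1) = (1/3) / (2/3) = 1/2.

1/2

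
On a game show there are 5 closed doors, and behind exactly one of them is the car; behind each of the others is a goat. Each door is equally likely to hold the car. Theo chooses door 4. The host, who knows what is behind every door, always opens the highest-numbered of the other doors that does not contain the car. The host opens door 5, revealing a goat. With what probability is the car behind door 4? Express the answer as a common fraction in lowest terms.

1/4

Condition on the true location of the car.
If it is behind any of doors 1, 2, 3, and 4 (prior 1/5 each): door 5 is the highest-numbered option available, probability 1; weight (1/5)·1 = 1/5 each.
If it is behind door 5 (prior 1/5): the host opened door 5, so this case is ruled out; weight (1/5)·0 = 0.
The weights sum to 4/5.
So P(the car behind door 4 | the host opened door 5) = (1/5) / (4/5) = 1/4.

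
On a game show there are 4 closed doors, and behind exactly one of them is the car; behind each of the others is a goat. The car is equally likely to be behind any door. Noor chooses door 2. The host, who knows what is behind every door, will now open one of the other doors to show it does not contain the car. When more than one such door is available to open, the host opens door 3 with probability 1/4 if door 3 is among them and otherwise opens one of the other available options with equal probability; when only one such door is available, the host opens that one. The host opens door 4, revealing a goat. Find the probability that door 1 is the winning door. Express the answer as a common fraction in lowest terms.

Apply Bayes' rule, conditioning on where the car actually is.
If it is behind door 1 (prior 1/4): door 3 is available but not opened, probability 3/4; weight (1/4)·(3/4) = 3/16.
If it is behind door 2 (prior 1/4): door 3 is available but not opened; door 4 gets probability (1 − 1/4)/2 = 3/8; weight (1/4)·(3/8) = 3/32.
If it is behind door 3 (prior 1/4): door 3 holds the prize so is unavailable; the host chooses uniformly among the 2 others, probability 1/2; weight (1/4)·(1/2) = 1/8.
If it is behind door 4 (prior 1/4): the host opened door 4, so this case is ruled out; weight (1/4)·0 = 0.
The weights sum to 13/32.
So P(the car behind door 1 | the host opened door 4) = (3/16) / (13/32) = 6/13.

6/13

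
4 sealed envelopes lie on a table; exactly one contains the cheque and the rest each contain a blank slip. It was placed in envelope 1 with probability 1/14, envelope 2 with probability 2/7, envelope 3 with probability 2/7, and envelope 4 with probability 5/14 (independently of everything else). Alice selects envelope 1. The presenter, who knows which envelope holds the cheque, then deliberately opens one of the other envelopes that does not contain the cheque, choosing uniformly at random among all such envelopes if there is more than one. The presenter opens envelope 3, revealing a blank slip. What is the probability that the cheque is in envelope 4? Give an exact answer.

15/29

Condition on the true location of the cheque.
If it is in envelope 1 (prior 1/14): the presenter has 3 equally likely choices, so probability 1/3; weight (1/14)·(1/3) = 1/42.
If it is in envelope 2 (prior 2/7): the presenter has 2 equally likely choices, so probability 1/2; weight (2/7)·(1/2) = 1/7.
If it is in envelope 3 (prior 2/7): the presenter opened envelope 3, so this case is ruled out; weight (2/7)·0 = 0.
If it is in envelope 4 (prior 5/14): the presenter has 2 equally likely choices, so probability 1/2; weight (5/14)·(1/2) = 5/28.
The weights sum to 29/84.
So P(the cheque in envelope 4 | the presenter opened envelope 3) = (5/28) / (29/84) = 15/29.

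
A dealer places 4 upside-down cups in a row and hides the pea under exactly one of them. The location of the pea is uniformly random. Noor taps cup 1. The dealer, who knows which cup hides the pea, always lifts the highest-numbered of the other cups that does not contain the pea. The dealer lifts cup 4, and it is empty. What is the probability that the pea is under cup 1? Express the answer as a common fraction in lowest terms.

Condition on the true location of the pea.
If it is under any of cups 1, 2, and 3 (prior 1/4 each): cup 4 is the highest-numbered option available, probability 1; weight (1/4)·1 = 1/4 each.
If it is under cup 4 (prior 1/4): the dealer opened cup 4, so this case is ruled out; weight (1/4)·0 = 0.
The weights sum to 3/4.
So P(the pea under cup 1 | the dealer opened cup 4) = (1/4) / (3/4) = 1/3.

1/3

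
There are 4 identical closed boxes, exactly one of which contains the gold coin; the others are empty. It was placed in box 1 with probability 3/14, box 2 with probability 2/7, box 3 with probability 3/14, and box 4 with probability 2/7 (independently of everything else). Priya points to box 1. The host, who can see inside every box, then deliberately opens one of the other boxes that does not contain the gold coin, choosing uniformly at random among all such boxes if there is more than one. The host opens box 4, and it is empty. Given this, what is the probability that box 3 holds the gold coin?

Apply Bayes' rule, conditioning on where the gold coin actually is.
If it is in box 1 (prior 3/14): the host has 3 equally likely choices, so probability 1/3; weight (3/14)·(1/3) = 1/14.
If it is in box 2 (prior 2/7): the host has 2 equally likely choices, so probability 1/2; weight (2/7)·(1/2) = 1/7.
If it is in box 3 (prior 3/14): the host has 2 equally likely choices, so probability 1/2; weight (3/14)·(1/2) = 3/28.
If it is in box 4 (prior 2/7): the host opened box 4, so this case is ruled out; weight (2/7)·0 = 0.
The weights sum to 9/28.
So P(the gold coin in box 3 | the host opened box 4) = (3/28) / (9/28) = 1/3.

1/3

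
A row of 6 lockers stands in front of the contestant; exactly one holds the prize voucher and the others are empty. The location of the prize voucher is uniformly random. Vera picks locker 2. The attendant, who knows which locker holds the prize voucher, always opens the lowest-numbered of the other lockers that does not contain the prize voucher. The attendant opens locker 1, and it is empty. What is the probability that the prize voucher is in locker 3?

Apply Bayes' rule, conditioning on where the prize voucher actually is.
If it is in locker 1 (prior 1/6): the attendant opened locker 1, so this case is ruled out; weight (1/6)·0 = 0.
If it is in any of lockers 2, 3, 4, 5, and 6 (prior 1/6 each): locker 1 is the lowest-numbered option available, probability 1; weight (1/6)·1 = 1/6 each.
The weights sum to 5/6.
So P(the prize voucher in locker 3 | the attendant opened locker 1) = (1/6) / (5/6) = 1/5.

1/5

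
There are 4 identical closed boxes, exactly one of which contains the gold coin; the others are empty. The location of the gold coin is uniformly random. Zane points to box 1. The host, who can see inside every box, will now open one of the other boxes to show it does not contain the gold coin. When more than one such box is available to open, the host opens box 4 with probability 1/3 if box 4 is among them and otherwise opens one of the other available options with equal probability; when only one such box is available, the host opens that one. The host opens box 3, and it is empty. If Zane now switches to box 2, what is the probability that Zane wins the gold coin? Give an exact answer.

4/9

Consider each possible location of the gold coin in turn.
If it is in box 1 (prior 1/4): box 4 is available but not opened; box 3 gets probability (1 − 1/3)/2 = 1/3; weight (1/4)·(1/3) = 1/12.
If it is in box 2 (prior 1/4): box 4 is available but not opened, probability 2/3; weight (1/4)·(2/3) = 1/6.
If it is in box 3 (prior 1/4): the host opened box 3, so this case is ruled out; weight (1/4)·0 = 0.
If it is in box 4 (prior 1/4): box 4 holds the prize so is unavailable; the host chooses uniformly among the 2 others, probability 1/2; weight (1/4)·(1/2) = 1/8.
The weights sum to 3/8.
So P(the gold coin in box 2 | the host opened box 3) = (1/6) / (3/8) = 4/9.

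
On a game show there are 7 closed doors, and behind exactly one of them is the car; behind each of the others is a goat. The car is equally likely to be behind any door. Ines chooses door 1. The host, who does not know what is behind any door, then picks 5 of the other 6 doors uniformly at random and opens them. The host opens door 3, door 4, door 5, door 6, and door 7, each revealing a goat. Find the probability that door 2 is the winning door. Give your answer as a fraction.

1/2

Because the host chose which doors to open without knowing where the car is, the choice is independent of the prize location. Learning that none of the 5 opened doors holds the car simply rules out those 5 locations and leaves the remaining 2 doors still equally likely by symmetry.
So P(the car behind door 2) = 1/2.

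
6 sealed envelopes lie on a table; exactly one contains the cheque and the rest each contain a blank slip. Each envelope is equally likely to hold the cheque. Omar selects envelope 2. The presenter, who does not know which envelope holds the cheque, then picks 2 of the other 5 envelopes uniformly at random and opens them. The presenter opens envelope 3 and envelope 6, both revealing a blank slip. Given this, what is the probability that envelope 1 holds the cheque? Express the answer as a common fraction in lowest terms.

1/4

Condition on the true location of the cheque.
If it is in any of envelopes 1, 2, 4, and 5 (prior 1/6 each): the presenter picks exactly this set with probability 1/10 regardless, and none is the prize; weight (1/6)·(1/10) = 1/60 each.
If it is in either of envelopes 3 and 6 (prior 1/6 each): that envelope was opened and seen not to hold the prize — ruled out; weight (1/6)·0 = 0 each.
The weights sum to 1/15.
So P(the cheque in envelope 1 | the presenter opened envelope 3 and envelope 6) = (1/60) / (1/15) = 1/4.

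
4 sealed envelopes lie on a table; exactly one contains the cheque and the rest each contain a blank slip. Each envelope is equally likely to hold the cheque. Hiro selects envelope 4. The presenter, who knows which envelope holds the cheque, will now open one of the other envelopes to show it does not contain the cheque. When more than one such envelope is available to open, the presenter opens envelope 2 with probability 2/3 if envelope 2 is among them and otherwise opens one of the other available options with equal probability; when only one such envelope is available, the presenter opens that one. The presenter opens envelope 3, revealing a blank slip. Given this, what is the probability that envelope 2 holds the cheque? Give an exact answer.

1/2

Condition on the true location of the cheque.
If it is in envelope 1 (prior 1/4): envelope 2 is available but not opened, probability 1/3; weight (1/4)·(1/3) = 1/12.
If it is in envelope 2 (prior 1/4): envelope 2 holds the prize so is unavailable; the presenter chooses uniformly among the 2 others, probability 1/2; weight (1/4)·(1/2) = 1/8.
If it is in envelope 3 (prior 1/4): the presenter opened envelope 3, so this case is ruled out; weight (1/4)·0 = 0.
If it is in envelope 4 (prior 1/4): envelope 2 is available but not opened; envelope 3 gets probability (1 − 2/3)/2 = 1/6; weight (1/4)·(1/6) = 1/24.
The weights sum to 1/4.
So P(the cheque in envelope 2 | the presenter opened envelope 3) = (1/8) / (1/4) = 1/2.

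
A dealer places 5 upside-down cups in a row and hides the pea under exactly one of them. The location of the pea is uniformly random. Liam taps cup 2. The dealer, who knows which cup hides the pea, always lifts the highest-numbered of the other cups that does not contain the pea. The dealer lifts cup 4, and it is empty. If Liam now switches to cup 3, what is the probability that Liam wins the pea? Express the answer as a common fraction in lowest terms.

Consider each possible location of the pea in turn.
If it is under any of cups 1, 2, and 3 (prior 1/5 each): the dealer would have opened cup 5 instead, probability 0; weight (1/5)·0 = 0 each.
If it is under cup 4 (prior 1/5): the dealer opened cup 4, so this case is ruled out; weight (1/5)·0 = 0.
If it is under cup 5 (prior 1/5): cup 4 is the highest-numbered option available, probability 1; weight (1/5)·1 = 1/5.
The weights sum to 1/5.
So P(the pea under cup 3 | the dealer opened cup 4) = 0 / (1/5) = 0.

0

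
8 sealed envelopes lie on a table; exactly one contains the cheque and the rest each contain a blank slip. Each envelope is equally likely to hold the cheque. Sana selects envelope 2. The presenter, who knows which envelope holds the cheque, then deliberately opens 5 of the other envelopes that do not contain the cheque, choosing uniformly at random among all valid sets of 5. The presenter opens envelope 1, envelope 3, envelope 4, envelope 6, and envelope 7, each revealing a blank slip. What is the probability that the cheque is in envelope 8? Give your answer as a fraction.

7/16

Condition on the true location of the cheque.
If it is in any of envelopes 1, 3, 4, 6, and 7 (prior 1/8 each): that envelope was opened and seen not to hold the prize — ruled out; weight (1/8)·0 = 0 each.
If it is in envelope 2 (prior 1/8): the presenter has 21 equally likely choices, so probability 1/21; weight (1/8)·(1/21) = 1/168.
If it is in either of envelopes 5 and 8 (prior 1/8 each): the presenter has 6 equally likely choices, so probability 1/6; weight (1/8)·(1/6) = 1/48 each.
The weights sum to 1/21.
So P(the cheque in envelope 8 | the presenter opened envelope 1, envelope 3, envelope 4, envelope 6, and envelope 7) = (1/48) / (1/21) = 7/16.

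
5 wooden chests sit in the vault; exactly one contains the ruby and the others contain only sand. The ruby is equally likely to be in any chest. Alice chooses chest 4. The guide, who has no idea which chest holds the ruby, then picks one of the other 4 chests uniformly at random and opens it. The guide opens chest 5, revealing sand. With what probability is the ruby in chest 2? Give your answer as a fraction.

Apply Bayes' rule, conditioning on where the ruby actually is.
If it is in any of chests 1, 2, 3, and 4 (prior 1/5 each): the guide picks chest 5 with probability 1/4 regardless, and it is not the prize; weight (1/5)·(1/4) = 1/20 each.
If it is in chest 5 (prior 1/5): the guide opened chest 5, so this case is ruled out; weight (1/5)·0 = 0.
The weights sum to 1/5.
So P(the ruby in chest 2 | the guide opened chest 5) = (1/20) / (1/5) = 1/4.

1/4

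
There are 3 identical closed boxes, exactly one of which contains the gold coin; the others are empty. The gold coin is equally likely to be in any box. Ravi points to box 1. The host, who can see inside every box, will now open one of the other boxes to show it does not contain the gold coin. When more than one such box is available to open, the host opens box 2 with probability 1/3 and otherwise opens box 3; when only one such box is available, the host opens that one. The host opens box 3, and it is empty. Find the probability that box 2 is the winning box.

3/5

Apply Bayes' rule, conditioning on where the gold coin actually is.
If it is in box 1 (prior 1/3): box 2 is available but not opened, probability 2/3; weight (1/3)·(2/3) = 2/9.
If it is in box 2 (prior 1/3): only box 3 is available, probability 1; weight (1/3)·1 = 1/3.
If it is in box 3 (prior 1/3): the host opened box 3, so this case is ruled out; weight (1/3)·0 = 0.
The weights sum to 5/9.
So P(the gold coin in box 2 | the host opened box 3) = (1/3) / (5/9) = 3/5.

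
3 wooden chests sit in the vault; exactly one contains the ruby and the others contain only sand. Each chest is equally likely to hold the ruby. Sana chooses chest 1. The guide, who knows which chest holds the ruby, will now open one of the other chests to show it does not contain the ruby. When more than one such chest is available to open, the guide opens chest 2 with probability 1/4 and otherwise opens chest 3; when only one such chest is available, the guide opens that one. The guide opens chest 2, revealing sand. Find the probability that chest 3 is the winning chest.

4/5

Condition on the true location of the ruby.
If it is in chest 1 (prior 1/3): chest 2 is available, opened with probability 1/4; weight (1/3)·(1/4) = 1/12.
If it is in chest 2 (prior 1/3): the guide opened chest 2, so this case is ruled out; weight (1/3)·0 = 0.
If it is in chest 3 (prior 1/3): only chest 2 is available, probability 1; weight (1/3)·1 = 1/3.
The weights sum to 5/12.
So P(the ruby in chest 3 | the guide opened chest 2) = (1/3) / (5/12) = 4/5.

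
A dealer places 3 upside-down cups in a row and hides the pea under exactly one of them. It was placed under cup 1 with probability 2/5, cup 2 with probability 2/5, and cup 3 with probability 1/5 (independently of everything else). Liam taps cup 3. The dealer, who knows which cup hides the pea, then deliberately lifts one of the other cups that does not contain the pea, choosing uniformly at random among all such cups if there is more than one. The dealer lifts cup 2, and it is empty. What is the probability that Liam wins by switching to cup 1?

Consider each possible location of the pea in turn.
If it is under cup 1 (prior 2/5): the dealer has no choice, probability 1; weight (2/5)·1 = 2/5.
If it is under cup 2 (prior 2/5): the dealer opened cup 2, so this case is ruled out; weight (2/5)·0 = 0.
If it is under cup 3 (prior 1/5): the dealer has 2 equally likely choices, so probability 1/2; weight (1/5)·(1/2) = 1/10.
The weights sum to 1/2.
So P(the pea under cup 1 | the dealer opened cup 2) = (2/5) / (1/2) = 4/5.

4/5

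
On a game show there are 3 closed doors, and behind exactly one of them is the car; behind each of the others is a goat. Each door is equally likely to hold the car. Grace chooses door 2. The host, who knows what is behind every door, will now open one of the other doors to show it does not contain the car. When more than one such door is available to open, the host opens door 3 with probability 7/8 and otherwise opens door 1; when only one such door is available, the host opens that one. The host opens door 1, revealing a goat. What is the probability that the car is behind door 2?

Apply Bayes' rule, conditioning on where the car actually is.
If it is behind door 1 (prior 1/3): the host opened door 1, so this case is ruled out; weight (1/3)·0 = 0.
If it is behind door 2 (prior 1/3): door 3 is available but not opened, probability 1/8; weight (1/3)·(1/8) = 1/24.
If it is behind door 3 (prior 1/3): only door 1 is available, probability 1; weight (1/3)·1 = 1/3.
The weights sum to 3/8.
So P(the car behind door 2 | the host opened door 1) = (1/24) / (3/8) = 1/9.

1/9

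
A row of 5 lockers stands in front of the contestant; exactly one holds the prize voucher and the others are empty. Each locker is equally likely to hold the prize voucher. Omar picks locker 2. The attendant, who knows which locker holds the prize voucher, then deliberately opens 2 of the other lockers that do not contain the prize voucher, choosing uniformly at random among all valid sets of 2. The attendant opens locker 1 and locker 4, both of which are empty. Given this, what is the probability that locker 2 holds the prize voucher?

Apply Bayes' rule, conditioning on where the prize voucher actually is.
If it is in either of lockers 1 and 4 (prior 1/5 each): that locker was opened and seen not to hold the prize — ruled out; weight (1/5)·0 = 0 each.
If it is in locker 2 (prior 1/5): the attendant has 6 equally likely choices, so probability 1/6; weight (1/5)·(1/6) = 1/30.
If it is in either of lockers 3 and 5 (prior 1/5 each): the attendant has 3 equally likely choices, so probability 1/3; weight (1/5)·(1/3) = 1/15 each.
The weights sum to 1/6.
So P(the prize voucher in locker 2 | the attendant opened locker 1 and locker 4) = (1/30) / (1/6) = 1/5.

1/5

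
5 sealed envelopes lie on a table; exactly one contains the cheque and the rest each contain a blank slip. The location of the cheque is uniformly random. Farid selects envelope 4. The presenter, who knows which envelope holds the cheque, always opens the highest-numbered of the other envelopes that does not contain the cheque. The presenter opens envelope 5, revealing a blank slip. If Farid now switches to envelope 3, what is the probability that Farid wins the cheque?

1/4

Consider each possible location of the cheque in turn.
If it is in any of envelopes 1, 2, 3, and 4 (prior 1/5 each): envelope 5 is the highest-numbered option available, probability 1; weight (1/5)·1 = 1/5 each.
If it is in envelope 5 (prior 1/5): the presenter opened envelope 5, so this case is ruled out; weight (1/5)·0 = 0.
The weights sum to 4/5.
So P(the cheque in envelope 3 | the presenter opened envelope 5) = (1/5) / (4/5) = 1/4.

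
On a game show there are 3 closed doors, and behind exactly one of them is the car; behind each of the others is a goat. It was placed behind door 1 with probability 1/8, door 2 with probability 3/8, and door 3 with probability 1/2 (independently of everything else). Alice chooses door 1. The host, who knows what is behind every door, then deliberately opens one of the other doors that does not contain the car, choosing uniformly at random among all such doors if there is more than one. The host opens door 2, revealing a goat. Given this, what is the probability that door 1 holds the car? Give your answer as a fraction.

Consider each possible location of the car in turn.
If it is behind door 1 (prior 1/8): the host has 2 equally likely choices, so probability 1/2; weight (1/8)·(1/2) = 1/16.
If it is behind door 2 (prior 3/8): the host opened door 2, so this case is ruled out; weight (3/8)·0 = 0.
If it is behind door 3 (prior 1/2): the host has no choice, probability 1; weight (1/2)·1 = 1/2.
The weights sum to 9/16.
So P(the car behind door 1 | the host opened door 2) = (1/16) / (9/16) = 1/9.

1/9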